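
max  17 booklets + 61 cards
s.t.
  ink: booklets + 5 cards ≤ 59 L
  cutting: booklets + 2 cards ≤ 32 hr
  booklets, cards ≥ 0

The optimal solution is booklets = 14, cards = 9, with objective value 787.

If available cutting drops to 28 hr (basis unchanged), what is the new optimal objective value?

Both ink and cutting are binding at x*.
Dual feasibility on the basic columns requires 1·y_ink + 1·y_cutting = 17, 5·y_ink + 2·y_cutting = 61.
Solving: y_ink = 9, y_cutting = 8.
Δz = y_cutting·Δb = 8 × (-4) = -32, so new z* = 787 − 32 = 755.

755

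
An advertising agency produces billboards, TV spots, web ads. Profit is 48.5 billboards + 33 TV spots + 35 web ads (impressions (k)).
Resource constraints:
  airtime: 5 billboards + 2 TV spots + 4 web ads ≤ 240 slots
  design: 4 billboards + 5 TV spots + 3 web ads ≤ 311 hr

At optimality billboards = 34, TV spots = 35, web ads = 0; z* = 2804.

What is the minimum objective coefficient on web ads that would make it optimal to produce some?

Check each constraint at x*: airtime 240/240 (tight); design 311/311 (tight).
From A_Bᵀ y = c: 5·y_airtime + 4·y_design = 48.5; 2·y_airtime + 5·y_design = 33.
→ y_airtime = 6.5 and y_design = 4.
web ads enters the basis when its profit ≥ yᵀa₃ = 6.5·4 + 4·3 = 38.

38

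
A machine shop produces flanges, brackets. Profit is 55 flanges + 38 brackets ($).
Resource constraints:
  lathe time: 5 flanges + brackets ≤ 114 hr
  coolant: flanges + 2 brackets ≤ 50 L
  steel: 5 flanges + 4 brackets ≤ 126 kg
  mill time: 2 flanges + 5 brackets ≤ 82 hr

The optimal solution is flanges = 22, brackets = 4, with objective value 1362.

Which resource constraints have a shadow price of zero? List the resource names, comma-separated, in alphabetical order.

lathe time: 114/114 (binding)
coolant: 30/50 (slack 20)
steel: 126/126 (binding)
mill time: 64/82 (slack 18)
By complementary slackness, a constraint with positive slack has shadow price 0 → coolant, mill time.

coolant, mill time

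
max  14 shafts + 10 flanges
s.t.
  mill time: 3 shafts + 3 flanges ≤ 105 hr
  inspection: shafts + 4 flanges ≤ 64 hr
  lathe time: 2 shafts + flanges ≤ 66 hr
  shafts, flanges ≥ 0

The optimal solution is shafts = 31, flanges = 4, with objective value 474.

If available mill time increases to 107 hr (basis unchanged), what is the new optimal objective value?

478

Check each constraint at x*: mill time 105/105 (tight); inspection 47/64 (slack 17); lathe time 66/66 (tight).
Slack constraints have shadow price 0 (complementary slackness).
From A_Bᵀ y = c: 3·y_mill time + 2·y_lathe time = 14; 3·y_mill time + 1·y_lathe time = 10.
This yields shadow prices y_mill time = 2, y_lathe time = 4.
Δz = y_mill time·Δb = 2 × (2) = 4, so new z* = 474 + 4 = 478.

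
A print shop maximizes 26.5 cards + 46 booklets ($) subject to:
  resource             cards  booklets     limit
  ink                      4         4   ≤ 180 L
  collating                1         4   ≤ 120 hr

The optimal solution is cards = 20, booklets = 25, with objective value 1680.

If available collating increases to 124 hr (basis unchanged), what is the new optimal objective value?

1706

Both ink and collating are binding at x*.
The binding rows give the dual system: 4·y_ink + 1·y_collating = 26.5 and 4·y_ink + 4·y_collating = 46.
Solving: y_ink = 5, y_collating = 6.5.
Δz = y_collating·Δb = 6.5 × (4) = 26, so new z* = 1680 + 26 = 1706.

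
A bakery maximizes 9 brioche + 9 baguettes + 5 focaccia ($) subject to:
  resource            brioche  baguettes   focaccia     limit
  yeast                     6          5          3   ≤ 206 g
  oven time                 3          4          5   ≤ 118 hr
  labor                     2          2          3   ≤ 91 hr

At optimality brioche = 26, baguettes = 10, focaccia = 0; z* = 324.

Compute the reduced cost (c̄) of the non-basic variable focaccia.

Check each constraint at x*: yeast 206/206 (tight); oven time 118/118 (tight); labor 72/91 (slack 19).
Slack constraints have shadow price 0 (complementary slackness).
Dual feasibility on the basic columns requires 6·y_yeast + 3·y_oven time = 9, 5·y_yeast + 4·y_oven time = 9.
This yields shadow prices y_yeast = 1, y_oven time = 1.
Reduced cost of focaccia: c₃ − yᵀa₃ = 5 − (1·3 + 1·5) = 5 − 8 = -3.

-3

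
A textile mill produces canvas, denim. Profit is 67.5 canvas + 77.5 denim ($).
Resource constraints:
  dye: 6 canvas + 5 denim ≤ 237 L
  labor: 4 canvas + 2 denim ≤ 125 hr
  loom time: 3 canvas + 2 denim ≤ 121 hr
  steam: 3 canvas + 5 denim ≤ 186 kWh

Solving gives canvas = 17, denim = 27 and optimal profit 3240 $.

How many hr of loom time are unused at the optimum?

loom time used = 3·17 + 2·27 = 105; slack = 121 − 105 = 16.

16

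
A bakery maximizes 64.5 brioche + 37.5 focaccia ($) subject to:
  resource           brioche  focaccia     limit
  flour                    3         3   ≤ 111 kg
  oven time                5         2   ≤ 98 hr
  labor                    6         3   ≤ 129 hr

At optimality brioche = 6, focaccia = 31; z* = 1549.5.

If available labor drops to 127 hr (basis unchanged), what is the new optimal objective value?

1531.5

Binding: flour and labor. Non-binding: oven time (6 unused).
Since oven time is not tight, its dual is 0.
The binding rows give the dual system: 3·y_flour + 6·y_labor = 64.5 and 3·y_flour + 3·y_labor = 37.5.
→ y_flour = 3.5 and y_labor = 9.
Δz = y_labor·Δb = 9 × (-2) = -18, so new z* = 1549.5 − 18 = 1531.5.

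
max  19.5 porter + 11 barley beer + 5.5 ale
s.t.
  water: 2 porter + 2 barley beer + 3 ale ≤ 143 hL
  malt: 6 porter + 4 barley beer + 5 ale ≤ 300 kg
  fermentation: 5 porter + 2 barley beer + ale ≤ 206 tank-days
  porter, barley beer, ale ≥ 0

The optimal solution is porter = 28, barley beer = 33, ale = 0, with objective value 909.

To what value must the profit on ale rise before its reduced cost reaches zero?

11.5

Binding: malt and fermentation. Non-binding: water (21 unused).
Since water is not tight, its dual is 0.
Dual feasibility on the basic columns requires 6·y_malt + 5·y_fermentation = 19.5, 4·y_malt + 2·y_fermentation = 11.
→ y_malt = 2 and y_fermentation = 1.5.
ale enters the basis when its profit ≥ yᵀa₃ = 2·5 + 1.5·1 = 11.5.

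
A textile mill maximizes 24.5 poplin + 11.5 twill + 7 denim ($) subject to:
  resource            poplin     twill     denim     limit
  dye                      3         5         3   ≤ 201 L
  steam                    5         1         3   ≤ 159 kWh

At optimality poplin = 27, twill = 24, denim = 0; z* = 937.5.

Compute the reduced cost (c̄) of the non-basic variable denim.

-9.5

Check each constraint at x*: dye 201/201 (tight); steam 159/159 (tight).
From A_Bᵀ y = c: 3·y_dye + 5·y_steam = 24.5; 5·y_dye + 1·y_steam = 11.5.
→ y_dye = 1.5 and y_steam = 4.
Reduced cost of denim: c₃ − yᵀa₃ = 7 − (1.5·3 + 4·3) = 7 − 16.5 = -9.5.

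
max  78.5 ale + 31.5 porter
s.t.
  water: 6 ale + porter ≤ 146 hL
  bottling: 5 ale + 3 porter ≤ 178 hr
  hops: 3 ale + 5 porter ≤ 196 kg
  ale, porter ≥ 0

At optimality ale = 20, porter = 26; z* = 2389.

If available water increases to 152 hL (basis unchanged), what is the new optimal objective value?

2425

Binding: water and bottling. Non-binding: hops (6 unused).
Since hops is not tight, its dual is 0.
The binding rows give the dual system: 6·y_water + 5·y_bottling = 78.5 and 1·y_water + 3·y_bottling = 31.5.
Solving: y_water = 6, y_bottling = 8.5.
Δz = y_water·Δb = 6 × (6) = 36, so new z* = 2389 + 36 = 2425.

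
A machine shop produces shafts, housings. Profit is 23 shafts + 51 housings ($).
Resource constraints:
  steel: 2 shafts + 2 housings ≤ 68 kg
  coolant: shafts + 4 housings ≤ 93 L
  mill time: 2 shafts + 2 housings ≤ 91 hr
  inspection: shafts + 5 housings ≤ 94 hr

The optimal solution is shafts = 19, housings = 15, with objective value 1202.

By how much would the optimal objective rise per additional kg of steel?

8

Binding: steel and inspection. Non-binding: coolant (14 unused), mill time (23 unused).
By complementary slackness, y = 0 for the non-binding constraints.
Dual feasibility on the basic columns requires 2·y_steel + 1·y_inspection = 23, 2·y_steel + 5·y_inspection = 51.
Solving: y_steel = 8, y_inspection = 7.
Shadow price of steel = 8.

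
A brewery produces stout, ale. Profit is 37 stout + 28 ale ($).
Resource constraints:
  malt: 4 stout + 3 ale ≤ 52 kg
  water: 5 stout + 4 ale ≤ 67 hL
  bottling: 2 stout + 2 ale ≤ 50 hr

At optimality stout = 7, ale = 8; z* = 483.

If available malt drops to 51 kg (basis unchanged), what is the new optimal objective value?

475

Binding: malt and water. Non-binding: bottling (20 unused).
Since bottling is not tight, its dual is 0.
Dual feasibility on the basic columns requires 4·y_malt + 5·y_water = 37, 3·y_malt + 4·y_water = 28.
Solving: y_malt = 8, y_water = 1.
Δz = y_malt·Δb = 8 × (-1) = -8, so new z* = 483 − 8 = 475.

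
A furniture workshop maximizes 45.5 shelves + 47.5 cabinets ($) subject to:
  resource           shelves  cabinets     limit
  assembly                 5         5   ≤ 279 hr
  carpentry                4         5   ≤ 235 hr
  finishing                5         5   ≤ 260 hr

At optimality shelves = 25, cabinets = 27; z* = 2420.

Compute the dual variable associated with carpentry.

2

Binding: carpentry and finishing. Non-binding: assembly (19 unused).
Since assembly is not tight, its dual is 0.
From A_Bᵀ y = c: 4·y_carpentry + 5·y_finishing = 45.5; 5·y_carpentry + 5·y_finishing = 47.5.
→ y_carpentry = 2 and y_finishing = 7.5.
Shadow price of carpentry = 2.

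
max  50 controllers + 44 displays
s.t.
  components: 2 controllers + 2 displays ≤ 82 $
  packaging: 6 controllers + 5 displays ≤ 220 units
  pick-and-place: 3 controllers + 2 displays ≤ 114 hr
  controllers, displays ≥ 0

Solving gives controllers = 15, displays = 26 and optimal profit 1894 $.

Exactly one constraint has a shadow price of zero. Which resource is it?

pick-and-place

components: 82/82 (binding)
packaging: 220/220 (binding)
pick-and-place: 97/114 (slack 17)
By complementary slackness, a constraint with positive slack has shadow price 0 → pick-and-place.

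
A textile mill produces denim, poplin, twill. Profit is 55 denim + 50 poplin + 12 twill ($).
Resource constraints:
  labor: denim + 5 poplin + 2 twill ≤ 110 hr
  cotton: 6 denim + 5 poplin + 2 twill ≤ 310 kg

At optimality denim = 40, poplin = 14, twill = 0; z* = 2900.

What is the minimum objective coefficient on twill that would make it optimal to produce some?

20

At the optimum: labor uses 110 of 110 (binding); cotton uses 310 of 310 (binding).
Dual feasibility on the basic columns requires 1·y_labor + 6·y_cotton = 55, 5·y_labor + 5·y_cotton = 50.
→ y_labor = 1 and y_cotton = 9.
twill enters the basis when its profit ≥ yᵀa₃ = 1·2 + 9·2 = 20.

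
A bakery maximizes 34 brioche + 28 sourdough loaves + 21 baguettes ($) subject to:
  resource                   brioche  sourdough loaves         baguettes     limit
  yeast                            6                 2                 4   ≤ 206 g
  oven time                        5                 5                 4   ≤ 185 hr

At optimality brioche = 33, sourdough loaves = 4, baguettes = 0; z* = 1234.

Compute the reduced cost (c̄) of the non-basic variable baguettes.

Both yeast and oven time are binding at x*.
The binding rows give the dual system: 6·y_yeast + 5·y_oven time = 34 and 2·y_yeast + 5·y_oven time = 28.
Solving: y_yeast = 1.5, y_oven time = 5.
Reduced cost of baguettes: c₃ − yᵀa₃ = 21 − (1.5·4 + 5·4) = 21 − 26 = -5.

-5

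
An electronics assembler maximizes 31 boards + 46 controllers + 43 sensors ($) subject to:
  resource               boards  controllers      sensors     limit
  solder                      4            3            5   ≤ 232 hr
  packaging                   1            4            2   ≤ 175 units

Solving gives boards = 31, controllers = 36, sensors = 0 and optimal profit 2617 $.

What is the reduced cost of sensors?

Both solder and packaging are binding at x*.
From A_Bᵀ y = c: 4·y_solder + 1·y_packaging = 31; 3·y_solder + 4·y_packaging = 46.
→ y_solder = 6 and y_packaging = 7.
Reduced cost of sensors: c₃ − yᵀa₃ = 43 − (6·5 + 7·2) = 43 − 44 = -1.

-1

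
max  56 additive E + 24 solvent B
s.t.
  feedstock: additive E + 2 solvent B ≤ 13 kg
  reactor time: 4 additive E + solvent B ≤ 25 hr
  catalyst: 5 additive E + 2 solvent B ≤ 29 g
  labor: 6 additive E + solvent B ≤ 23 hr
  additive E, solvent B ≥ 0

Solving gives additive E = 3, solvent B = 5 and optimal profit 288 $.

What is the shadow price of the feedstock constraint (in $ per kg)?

Check each constraint at x*: feedstock 13/13 (tight); reactor time 17/25 (slack 8); catalyst 25/29 (slack 4); labor 23/23 (tight).
Since reactor time, catalyst are not tight, their duals are 0.
The binding rows give the dual system: 1·y_feedstock + 6·y_labor = 56 and 2·y_feedstock + 1·y_labor = 24.
Solving: y_feedstock = 8, y_labor = 8.
Shadow price of feedstock = 8.

8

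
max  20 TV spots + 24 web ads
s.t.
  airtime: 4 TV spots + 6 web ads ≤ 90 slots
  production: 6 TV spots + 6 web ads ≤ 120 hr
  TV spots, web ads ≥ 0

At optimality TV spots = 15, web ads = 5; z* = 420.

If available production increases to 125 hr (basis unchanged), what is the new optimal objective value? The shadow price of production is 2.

Δb = 5, so new z* = 420 + (2)·(5) = 420 + 10 = 430.

430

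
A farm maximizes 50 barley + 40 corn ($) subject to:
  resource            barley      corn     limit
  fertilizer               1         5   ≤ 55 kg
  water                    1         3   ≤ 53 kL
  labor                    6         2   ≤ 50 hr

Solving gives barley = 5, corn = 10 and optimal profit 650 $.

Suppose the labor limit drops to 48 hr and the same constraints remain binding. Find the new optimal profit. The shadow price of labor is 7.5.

Δb = -2, so new z* = 650 + (7.5)·(-2) = 650 − 15 = 635.

635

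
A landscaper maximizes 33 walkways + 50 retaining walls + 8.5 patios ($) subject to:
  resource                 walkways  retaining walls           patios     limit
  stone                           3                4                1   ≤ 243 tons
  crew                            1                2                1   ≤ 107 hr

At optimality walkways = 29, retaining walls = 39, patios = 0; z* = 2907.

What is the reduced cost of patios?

-8.5

At the optimum: stone uses 243 of 243 (binding); crew uses 107 of 107 (binding).
The binding rows give the dual system: 3·y_stone + 1·y_crew = 33 and 4·y_stone + 2·y_crew = 50.
→ y_stone = 8 and y_crew = 9.
Reduced cost of patios: c₃ − yᵀa₃ = 8.5 − (8·1 + 9·1) = 8.5 − 17 = -8.5.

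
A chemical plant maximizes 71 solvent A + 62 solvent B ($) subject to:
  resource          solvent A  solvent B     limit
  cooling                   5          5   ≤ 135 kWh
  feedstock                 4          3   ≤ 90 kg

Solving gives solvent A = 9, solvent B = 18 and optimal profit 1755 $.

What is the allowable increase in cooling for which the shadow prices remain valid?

15

Binding constraints: cooling, feedstock. The basis is B = [[5,5],[4,3]] with det -5.
Per unit increase in cooling, x* moves by d = (-0.6, 0.8).
The basis stays optimal until solvent A reaches 0; allowable increase = 15 kWh.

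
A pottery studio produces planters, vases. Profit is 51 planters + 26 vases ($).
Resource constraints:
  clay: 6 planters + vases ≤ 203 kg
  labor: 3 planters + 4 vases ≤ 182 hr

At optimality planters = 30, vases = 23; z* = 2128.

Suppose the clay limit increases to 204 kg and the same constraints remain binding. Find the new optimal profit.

2134

At the optimum: clay uses 203 of 203 (binding); labor uses 182 of 182 (binding).
Dual feasibility on the basic columns requires 6·y_clay + 3·y_labor = 51, 1·y_clay + 4·y_labor = 26.
Solving: y_clay = 6, y_labor = 5.
Δz = y_clay·Δb = 6 × (1) = 6, so new z* = 2128 + 6 = 2134.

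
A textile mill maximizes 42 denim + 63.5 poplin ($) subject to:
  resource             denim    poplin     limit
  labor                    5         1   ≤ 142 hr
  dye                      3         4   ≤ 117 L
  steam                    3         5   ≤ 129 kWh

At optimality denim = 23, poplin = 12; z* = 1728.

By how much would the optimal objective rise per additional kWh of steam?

Check each constraint at x*: labor 127/142 (slack 15); dye 117/117 (tight); steam 129/129 (tight).
Slack constraints have shadow price 0 (complementary slackness).
Dual feasibility on the basic columns requires 3·y_dye + 3·y_steam = 42, 4·y_dye + 5·y_steam = 63.5.
Solving: y_dye = 6.5, y_steam = 7.5.
Shadow price of steam = 7.5.

7.5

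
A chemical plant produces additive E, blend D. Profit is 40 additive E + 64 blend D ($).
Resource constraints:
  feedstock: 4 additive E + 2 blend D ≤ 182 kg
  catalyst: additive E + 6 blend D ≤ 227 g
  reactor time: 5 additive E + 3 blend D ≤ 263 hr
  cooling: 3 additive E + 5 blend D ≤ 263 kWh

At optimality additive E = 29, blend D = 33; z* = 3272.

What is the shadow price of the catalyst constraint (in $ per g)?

8

At the optimum: feedstock uses 182 of 182 (binding); catalyst uses 227 of 227 (binding); reactor time uses 244 of 263 (slack = 19); cooling uses 252 of 263 (slack = 11).
Slack constraints have shadow price 0 (complementary slackness).
Dual feasibility on the basic columns requires 4·y_feedstock + 1·y_catalyst = 40, 2·y_feedstock + 6·y_catalyst = 64.
→ y_feedstock = 8 and y_catalyst = 8.
Shadow price of catalyst = 8.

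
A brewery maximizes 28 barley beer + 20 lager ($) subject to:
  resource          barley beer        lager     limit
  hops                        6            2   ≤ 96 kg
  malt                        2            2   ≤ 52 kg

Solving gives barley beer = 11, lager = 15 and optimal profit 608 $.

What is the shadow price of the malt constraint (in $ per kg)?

Both hops and malt are binding at x*.
Dual feasibility on the basic columns requires 6·y_hops + 2·y_malt = 28, 2·y_hops + 2·y_malt = 20.
Solving: y_hops = 2, y_malt = 8.
Shadow price of malt = 8.

8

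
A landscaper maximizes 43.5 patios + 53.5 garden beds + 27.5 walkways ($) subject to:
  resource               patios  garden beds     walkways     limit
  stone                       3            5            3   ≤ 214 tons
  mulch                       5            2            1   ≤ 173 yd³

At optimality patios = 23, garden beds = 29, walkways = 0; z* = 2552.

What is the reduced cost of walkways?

-4

Check each constraint at x*: stone 214/214 (tight); mulch 173/173 (tight).
The binding rows give the dual system: 3·y_stone + 5·y_mulch = 43.5 and 5·y_stone + 2·y_mulch = 53.5.
This yields shadow prices y_stone = 9.5, y_mulch = 3.
Reduced cost of walkways: c₃ − yᵀa₃ = 27.5 − (9.5·3 + 3·1) = 27.5 − 31.5 = -4.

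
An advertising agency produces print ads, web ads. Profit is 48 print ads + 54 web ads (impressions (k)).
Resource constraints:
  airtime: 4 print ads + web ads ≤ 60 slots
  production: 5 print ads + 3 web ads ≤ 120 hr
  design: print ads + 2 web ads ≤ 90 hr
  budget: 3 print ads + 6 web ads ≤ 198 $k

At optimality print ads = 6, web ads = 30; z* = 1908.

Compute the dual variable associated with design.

0

Check each constraint at x*: airtime 54/60 (slack 6); production 120/120 (tight); design 66/90 (slack 24); budget 198/198 (tight).
Slack constraints have shadow price 0 (complementary slackness).
From A_Bᵀ y = c: 5·y_production + 3·y_budget = 48; 3·y_production + 6·y_budget = 54.
This yields shadow prices y_production = 6, y_budget = 6.
Shadow price of design = 0.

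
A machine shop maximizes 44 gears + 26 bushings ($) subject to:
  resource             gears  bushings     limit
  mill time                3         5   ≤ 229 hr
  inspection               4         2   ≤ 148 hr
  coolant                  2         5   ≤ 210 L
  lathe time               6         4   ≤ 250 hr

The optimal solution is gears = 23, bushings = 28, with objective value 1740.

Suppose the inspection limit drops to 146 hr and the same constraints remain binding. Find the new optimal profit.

1730

Check each constraint at x*: mill time 209/229 (slack 20); inspection 148/148 (tight); coolant 186/210 (slack 24); lathe time 250/250 (tight).
By complementary slackness, y = 0 for the non-binding constraints.
Dual feasibility on the basic columns requires 4·y_inspection + 6·y_lathe time = 44, 2·y_inspection + 4·y_lathe time = 26.
Solving: y_inspection = 5, y_lathe time = 4.
Δz = y_inspection·Δb = 5 × (-2) = -10, so new z* = 1740 − 10 = 1730.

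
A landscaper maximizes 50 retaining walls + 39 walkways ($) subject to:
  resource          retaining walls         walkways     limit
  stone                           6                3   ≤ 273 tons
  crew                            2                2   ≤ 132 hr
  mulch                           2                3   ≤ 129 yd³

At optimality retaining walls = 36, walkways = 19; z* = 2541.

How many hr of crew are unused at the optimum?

crew used = 2·36 + 2·19 = 110; slack = 132 − 110 = 22.

22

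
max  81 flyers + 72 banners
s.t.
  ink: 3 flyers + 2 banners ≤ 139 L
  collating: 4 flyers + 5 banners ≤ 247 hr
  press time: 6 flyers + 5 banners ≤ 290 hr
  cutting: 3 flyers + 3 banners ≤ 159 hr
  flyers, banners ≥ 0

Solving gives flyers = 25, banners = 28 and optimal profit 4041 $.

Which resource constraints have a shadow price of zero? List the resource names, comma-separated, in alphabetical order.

ink: 131/139 (slack 8)
collating: 240/247 (slack 7)
press time: 290/290 (binding)
cutting: 159/159 (binding)
By complementary slackness, a constraint with positive slack has shadow price 0 → collating, ink.

collating, ink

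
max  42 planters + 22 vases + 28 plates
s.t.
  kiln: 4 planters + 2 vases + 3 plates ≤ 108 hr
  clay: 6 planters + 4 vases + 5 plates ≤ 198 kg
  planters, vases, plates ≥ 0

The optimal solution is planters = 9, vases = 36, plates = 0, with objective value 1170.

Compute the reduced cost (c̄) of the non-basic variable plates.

At the optimum: kiln uses 108 of 108 (binding); clay uses 198 of 198 (binding).
From A_Bᵀ y = c: 4·y_kiln + 6·y_clay = 42; 2·y_kiln + 4·y_clay = 22.
This yields shadow prices y_kiln = 9, y_clay = 1.
Reduced cost of plates: c₃ − yᵀa₃ = 28 − (9·3 + 1·5) = 28 − 32 = -4.

-4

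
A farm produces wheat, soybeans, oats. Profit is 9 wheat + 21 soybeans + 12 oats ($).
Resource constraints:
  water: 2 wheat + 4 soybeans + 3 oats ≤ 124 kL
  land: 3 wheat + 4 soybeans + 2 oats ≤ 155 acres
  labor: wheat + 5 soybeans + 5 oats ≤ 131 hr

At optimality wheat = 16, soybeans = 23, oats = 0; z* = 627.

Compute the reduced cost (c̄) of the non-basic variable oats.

Check each constraint at x*: water 124/124 (tight); land 140/155 (slack 15); labor 131/131 (tight).
Slack constraints have shadow price 0 (complementary slackness).
The binding rows give the dual system: 2·y_water + 1·y_labor = 9 and 4·y_water + 5·y_labor = 21.
→ y_water = 4 and y_labor = 1.
Reduced cost of oats: c₃ − yᵀa₃ = 12 − (4·3 + 1·5) = 12 − 17 = -5.

-5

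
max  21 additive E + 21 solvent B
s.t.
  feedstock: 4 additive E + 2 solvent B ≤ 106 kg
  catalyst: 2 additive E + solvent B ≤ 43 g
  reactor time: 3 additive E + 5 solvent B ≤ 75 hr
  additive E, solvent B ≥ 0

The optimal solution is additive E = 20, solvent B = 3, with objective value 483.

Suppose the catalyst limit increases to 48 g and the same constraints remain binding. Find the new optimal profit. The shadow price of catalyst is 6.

513

Δb = 5, so new z* = 483 + (6)·(5) = 483 + 30 = 513.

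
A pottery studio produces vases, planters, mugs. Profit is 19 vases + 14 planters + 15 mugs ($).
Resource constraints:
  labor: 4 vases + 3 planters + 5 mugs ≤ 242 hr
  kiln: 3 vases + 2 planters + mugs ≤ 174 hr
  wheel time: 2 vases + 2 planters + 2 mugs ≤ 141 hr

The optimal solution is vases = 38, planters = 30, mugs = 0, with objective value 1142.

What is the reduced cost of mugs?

-6

At the optimum: labor uses 242 of 242 (binding); kiln uses 174 of 174 (binding); wheel time uses 136 of 141 (slack = 5).
By complementary slackness, y = 0 for the non-binding constraint.
Dual feasibility on the basic columns requires 4·y_labor + 3·y_kiln = 19, 3·y_labor + 2·y_kiln = 14.
Solving: y_labor = 4, y_kiln = 1.
Reduced cost of mugs: c₃ − yᵀa₃ = 15 − (4·5 + 1·1) = 15 − 21 = -6.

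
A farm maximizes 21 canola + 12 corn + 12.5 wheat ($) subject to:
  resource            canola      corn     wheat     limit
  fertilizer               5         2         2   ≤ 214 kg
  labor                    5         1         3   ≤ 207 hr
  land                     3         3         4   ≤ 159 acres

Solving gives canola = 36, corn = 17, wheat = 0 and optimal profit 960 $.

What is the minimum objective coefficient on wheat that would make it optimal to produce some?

At the optimum: fertilizer uses 214 of 214 (binding); labor uses 197 of 207 (slack = 10); land uses 159 of 159 (binding).
Since labor is not tight, its dual is 0.
Dual feasibility on the basic columns requires 5·y_fertilizer + 3·y_land = 21, 2·y_fertilizer + 3·y_land = 12.
This yields shadow prices y_fertilizer = 3, y_land = 2.
wheat enters the basis when its profit ≥ yᵀa₃ = 3·2 + 2·4 = 14.

14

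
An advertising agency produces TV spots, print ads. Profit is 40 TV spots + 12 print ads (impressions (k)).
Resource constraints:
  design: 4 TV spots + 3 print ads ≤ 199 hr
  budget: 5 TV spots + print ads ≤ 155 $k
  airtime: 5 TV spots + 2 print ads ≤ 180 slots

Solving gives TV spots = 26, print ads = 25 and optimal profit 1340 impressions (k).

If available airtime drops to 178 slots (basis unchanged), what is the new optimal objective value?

1332

At the optimum: design uses 179 of 199 (slack = 20); budget uses 155 of 155 (binding); airtime uses 180 of 180 (binding).
By complementary slackness, y = 0 for the non-binding constraint.
The binding rows give the dual system: 5·y_budget + 5·y_airtime = 40 and 1·y_budget + 2·y_airtime = 12.
This yields shadow prices y_budget = 4, y_airtime = 4.
Δz = y_airtime·Δb = 4 × (-2) = -8, so new z* = 1340 − 8 = 1332.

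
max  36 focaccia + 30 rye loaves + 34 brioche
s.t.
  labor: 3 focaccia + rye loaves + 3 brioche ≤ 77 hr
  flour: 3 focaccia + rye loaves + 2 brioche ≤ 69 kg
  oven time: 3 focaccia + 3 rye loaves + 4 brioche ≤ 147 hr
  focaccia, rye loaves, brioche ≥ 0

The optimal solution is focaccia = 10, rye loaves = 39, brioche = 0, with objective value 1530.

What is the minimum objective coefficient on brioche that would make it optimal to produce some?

Binding: flour and oven time. Non-binding: labor (8 unused).
Since labor is not tight, its dual is 0.
Dual feasibility on the basic columns requires 3·y_flour + 3·y_oven time = 36, 1·y_flour + 3·y_oven time = 30.
This yields shadow prices y_flour = 3, y_oven time = 9.
brioche enters the basis when its profit ≥ yᵀa₃ = 3·2 + 9·4 = 42.

42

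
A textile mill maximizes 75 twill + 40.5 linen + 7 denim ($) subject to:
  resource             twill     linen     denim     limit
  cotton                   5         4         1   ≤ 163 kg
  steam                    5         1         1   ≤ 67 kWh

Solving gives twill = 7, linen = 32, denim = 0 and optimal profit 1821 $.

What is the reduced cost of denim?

Both cotton and steam are binding at x*.
From A_Bᵀ y = c: 5·y_cotton + 5·y_steam = 75; 4·y_cotton + 1·y_steam = 40.5.
→ y_cotton = 8.5 and y_steam = 6.5.
Reduced cost of denim: c₃ − yᵀa₃ = 7 − (8.5·1 + 6.5·1) = 7 − 15 = -8.

-8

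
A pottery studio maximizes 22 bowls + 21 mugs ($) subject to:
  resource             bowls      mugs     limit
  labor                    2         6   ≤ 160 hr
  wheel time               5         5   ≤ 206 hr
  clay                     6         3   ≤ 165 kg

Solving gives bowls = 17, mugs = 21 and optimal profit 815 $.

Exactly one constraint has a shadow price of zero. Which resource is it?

labor: 160/160 (binding)
wheel time: 190/206 (slack 16)
clay: 165/165 (binding)
By complementary slackness, a constraint with positive slack has shadow price 0 → wheel time.

wheel time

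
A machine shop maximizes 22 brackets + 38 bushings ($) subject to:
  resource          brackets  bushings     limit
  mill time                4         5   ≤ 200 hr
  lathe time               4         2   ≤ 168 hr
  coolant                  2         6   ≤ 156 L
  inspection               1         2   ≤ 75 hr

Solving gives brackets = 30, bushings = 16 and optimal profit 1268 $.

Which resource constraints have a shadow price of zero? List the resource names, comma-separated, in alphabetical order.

inspection, lathe time

mill time: 200/200 (binding)
lathe time: 152/168 (slack 16)
coolant: 156/156 (binding)
inspection: 62/75 (slack 13)
By complementary slackness, a constraint with positive slack has shadow price 0 → inspection, lathe time.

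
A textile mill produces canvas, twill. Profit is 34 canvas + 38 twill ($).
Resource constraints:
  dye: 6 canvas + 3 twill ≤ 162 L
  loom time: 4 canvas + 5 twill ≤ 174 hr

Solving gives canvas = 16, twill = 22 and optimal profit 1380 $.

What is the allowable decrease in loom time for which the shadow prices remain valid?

Binding constraints: dye, loom time. The basis is B = [[6,3],[4,5]] with det 18.
Per unit decrease in loom time, x* moves by d = (0.1667, -0.3333).
The basis stays optimal until twill reaches 0; allowable decrease = 66 hr.

66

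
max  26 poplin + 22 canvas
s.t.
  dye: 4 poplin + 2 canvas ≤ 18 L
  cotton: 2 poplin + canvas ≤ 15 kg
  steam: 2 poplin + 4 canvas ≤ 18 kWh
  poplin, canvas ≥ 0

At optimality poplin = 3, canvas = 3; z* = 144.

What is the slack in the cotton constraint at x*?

cotton used = 2·3 + 1·3 = 9; slack = 15 − 9 = 6.

6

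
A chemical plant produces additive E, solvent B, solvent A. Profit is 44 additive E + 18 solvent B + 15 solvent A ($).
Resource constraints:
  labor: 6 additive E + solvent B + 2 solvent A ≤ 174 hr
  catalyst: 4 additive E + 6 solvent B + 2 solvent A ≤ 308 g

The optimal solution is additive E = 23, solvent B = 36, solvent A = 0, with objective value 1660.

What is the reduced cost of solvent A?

Check each constraint at x*: labor 174/174 (tight); catalyst 308/308 (tight).
The binding rows give the dual system: 6·y_labor + 4·y_catalyst = 44 and 1·y_labor + 6·y_catalyst = 18.
This yields shadow prices y_labor = 6, y_catalyst = 2.
Reduced cost of solvent A: c₃ − yᵀa₃ = 15 − (6·2 + 2·2) = 15 − 16 = -1.

-1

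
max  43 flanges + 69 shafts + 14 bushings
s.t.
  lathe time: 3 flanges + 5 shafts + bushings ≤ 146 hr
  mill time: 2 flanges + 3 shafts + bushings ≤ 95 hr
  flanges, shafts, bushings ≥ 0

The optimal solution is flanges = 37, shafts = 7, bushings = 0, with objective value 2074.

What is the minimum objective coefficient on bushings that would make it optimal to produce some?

Both lathe time and mill time are binding at x*.
The binding rows give the dual system: 3·y_lathe time + 2·y_mill time = 43 and 5·y_lathe time + 3·y_mill time = 69.
→ y_lathe time = 9 and y_mill time = 8.
bushings enters the basis when its profit ≥ yᵀa₃ = 9·1 + 8·1 = 17.

17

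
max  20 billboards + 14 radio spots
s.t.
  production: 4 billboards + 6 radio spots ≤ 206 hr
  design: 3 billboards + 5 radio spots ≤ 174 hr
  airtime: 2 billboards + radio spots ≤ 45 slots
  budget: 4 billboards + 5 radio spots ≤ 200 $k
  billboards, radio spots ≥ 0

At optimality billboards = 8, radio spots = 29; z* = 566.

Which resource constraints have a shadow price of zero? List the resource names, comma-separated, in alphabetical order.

budget, design

production: 206/206 (binding)
design: 169/174 (slack 5)
airtime: 45/45 (binding)
budget: 177/200 (slack 23)
By complementary slackness, a constraint with positive slack has shadow price 0 → budget, design.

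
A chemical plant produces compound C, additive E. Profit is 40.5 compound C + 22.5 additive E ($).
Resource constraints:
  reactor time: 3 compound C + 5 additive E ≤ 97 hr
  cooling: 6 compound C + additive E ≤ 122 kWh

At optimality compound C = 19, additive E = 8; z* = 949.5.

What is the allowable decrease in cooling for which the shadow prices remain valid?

Binding constraints: reactor time, cooling. The basis is B = [[3,5],[6,1]] with det -27.
Per unit decrease in cooling, x* moves by d = (-0.1852, 0.1111).
The basis stays optimal until compound C reaches 0; allowable decrease = 102.6 kWh.

102.6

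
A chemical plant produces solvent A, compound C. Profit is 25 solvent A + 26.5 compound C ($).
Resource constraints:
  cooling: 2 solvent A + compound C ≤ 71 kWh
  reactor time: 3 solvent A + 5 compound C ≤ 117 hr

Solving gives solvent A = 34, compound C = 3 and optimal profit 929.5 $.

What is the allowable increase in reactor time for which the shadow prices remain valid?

Binding constraints: cooling, reactor time. The basis is B = [[2,1],[3,5]] with det 7.
Per unit increase in reactor time, x* moves by d = (-0.1429, 0.2857).
The basis stays optimal until solvent A reaches 0; allowable increase = 238 hr.

238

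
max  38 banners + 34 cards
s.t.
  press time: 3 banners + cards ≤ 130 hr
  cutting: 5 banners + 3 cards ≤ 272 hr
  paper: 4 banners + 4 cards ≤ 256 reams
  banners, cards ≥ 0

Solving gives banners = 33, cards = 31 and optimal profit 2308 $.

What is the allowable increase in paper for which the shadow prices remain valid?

Binding constraints: press time, paper. The basis is B = [[3,1],[4,4]] with det 8.
Per unit increase in paper, x* moves by d = (-0.125, 0.375).
The basis stays optimal until cutting becomes binding; allowable increase = 28 reams.

28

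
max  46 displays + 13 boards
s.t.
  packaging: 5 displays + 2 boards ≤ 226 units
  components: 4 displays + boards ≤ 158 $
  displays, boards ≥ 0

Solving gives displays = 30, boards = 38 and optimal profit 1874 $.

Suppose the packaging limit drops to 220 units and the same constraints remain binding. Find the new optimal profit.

At the optimum: packaging uses 226 of 226 (binding); components uses 158 of 158 (binding).
Dual feasibility on the basic columns requires 5·y_packaging + 4·y_components = 46, 2·y_packaging + 1·y_components = 13.
Solving: y_packaging = 2, y_components = 9.
Δz = y_packaging·Δb = 2 × (-6) = -12, so new z* = 1874 − 12 = 1862.

1862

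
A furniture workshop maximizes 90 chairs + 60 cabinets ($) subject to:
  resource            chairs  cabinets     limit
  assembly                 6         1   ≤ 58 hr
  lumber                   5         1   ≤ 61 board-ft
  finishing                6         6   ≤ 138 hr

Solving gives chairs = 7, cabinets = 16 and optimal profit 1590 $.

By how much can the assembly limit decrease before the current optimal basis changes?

Binding constraints: assembly, finishing. The basis is B = [[6,1],[6,6]] with det 30.
Per unit decrease in assembly, x* moves by d = (-0.2, 0.2).
The basis stays optimal until chairs reaches 0; allowable decrease = 35 hr.

35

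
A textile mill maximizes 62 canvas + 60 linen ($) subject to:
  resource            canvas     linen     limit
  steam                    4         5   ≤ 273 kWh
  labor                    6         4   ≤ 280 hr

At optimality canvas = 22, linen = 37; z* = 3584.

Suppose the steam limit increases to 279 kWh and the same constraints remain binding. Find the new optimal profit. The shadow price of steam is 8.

Δb = 6, so new z* = 3584 + (8)·(6) = 3584 + 48 = 3632.

3632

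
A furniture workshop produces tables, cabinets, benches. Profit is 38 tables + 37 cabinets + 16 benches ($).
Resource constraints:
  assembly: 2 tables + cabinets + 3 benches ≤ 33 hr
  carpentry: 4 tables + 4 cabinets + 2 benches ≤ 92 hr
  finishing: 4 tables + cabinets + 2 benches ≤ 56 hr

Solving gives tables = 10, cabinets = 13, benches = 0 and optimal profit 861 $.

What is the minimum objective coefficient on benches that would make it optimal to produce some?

Binding: assembly and carpentry. Non-binding: finishing (3 unused).
Slack constraints have shadow price 0 (complementary slackness).
Dual feasibility on the basic columns requires 2·y_assembly + 4·y_carpentry = 38, 1·y_assembly + 4·y_carpentry = 37.
This yields shadow prices y_assembly = 1, y_carpentry = 9.
benches enters the basis when its profit ≥ yᵀa₃ = 1·3 + 9·2 = 21.

21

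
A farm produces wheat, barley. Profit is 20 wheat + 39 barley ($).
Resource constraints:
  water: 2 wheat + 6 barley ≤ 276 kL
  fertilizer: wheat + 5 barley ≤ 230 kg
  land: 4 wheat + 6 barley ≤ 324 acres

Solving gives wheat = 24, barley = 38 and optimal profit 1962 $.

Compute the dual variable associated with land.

3.5

At the optimum: water uses 276 of 276 (binding); fertilizer uses 214 of 230 (slack = 16); land uses 324 of 324 (binding).
Since fertilizer is not tight, its dual is 0.
The binding rows give the dual system: 2·y_water + 4·y_land = 20 and 6·y_water + 6·y_land = 39.
Solving: y_water = 3, y_land = 3.5.
Shadow price of land = 3.5.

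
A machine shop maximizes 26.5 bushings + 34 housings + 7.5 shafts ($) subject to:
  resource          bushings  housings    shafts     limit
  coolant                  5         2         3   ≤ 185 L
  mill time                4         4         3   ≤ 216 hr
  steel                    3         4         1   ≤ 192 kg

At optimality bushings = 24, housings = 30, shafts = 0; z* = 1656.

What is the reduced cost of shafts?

-3

At the optimum: coolant uses 180 of 185 (slack = 5); mill time uses 216 of 216 (binding); steel uses 192 of 192 (binding).
By complementary slackness, y = 0 for the non-binding constraint.
The binding rows give the dual system: 4·y_mill time + 3·y_steel = 26.5 and 4·y_mill time + 4·y_steel = 34.
Solving: y_mill time = 1, y_steel = 7.5.
Reduced cost of shafts: c₃ − yᵀa₃ = 7.5 − (1·3 + 7.5·1) = 7.5 − 10.5 = -3.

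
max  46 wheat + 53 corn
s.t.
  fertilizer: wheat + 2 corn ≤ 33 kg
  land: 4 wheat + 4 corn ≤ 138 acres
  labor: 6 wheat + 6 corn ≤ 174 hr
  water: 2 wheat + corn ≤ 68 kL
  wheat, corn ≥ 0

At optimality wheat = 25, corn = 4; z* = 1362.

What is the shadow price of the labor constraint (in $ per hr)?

Binding: fertilizer and labor. Non-binding: land (22 unused), water (14 unused).
Since land, water are not tight, their duals are 0.
Dual feasibility on the basic columns requires 1·y_fertilizer + 6·y_labor = 46, 2·y_fertilizer + 6·y_labor = 53.
→ y_fertilizer = 7 and y_labor = 6.5.
Shadow price of labor = 6.5.

6.5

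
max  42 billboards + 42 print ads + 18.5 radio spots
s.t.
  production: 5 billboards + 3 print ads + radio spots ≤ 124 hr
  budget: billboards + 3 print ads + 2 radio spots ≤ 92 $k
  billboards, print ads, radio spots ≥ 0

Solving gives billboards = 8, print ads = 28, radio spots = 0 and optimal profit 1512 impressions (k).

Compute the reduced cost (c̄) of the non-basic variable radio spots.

-2.5

Check each constraint at x*: production 124/124 (tight); budget 92/92 (tight).
Dual feasibility on the basic columns requires 5·y_production + 1·y_budget = 42, 3·y_production + 3·y_budget = 42.
Solving: y_production = 7, y_budget = 7.
Reduced cost of radio spots: c₃ − yᵀa₃ = 18.5 − (7·1 + 7·2) = 18.5 − 21 = -2.5.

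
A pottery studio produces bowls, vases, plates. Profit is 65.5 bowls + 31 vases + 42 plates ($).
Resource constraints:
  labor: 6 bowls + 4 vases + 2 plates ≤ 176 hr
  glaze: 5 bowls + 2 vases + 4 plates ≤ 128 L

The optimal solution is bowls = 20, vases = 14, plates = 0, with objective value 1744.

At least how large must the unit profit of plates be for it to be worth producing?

Both labor and glaze are binding at x*.
The binding rows give the dual system: 6·y_labor + 5·y_glaze = 65.5 and 4·y_labor + 2·y_glaze = 31.
Solving: y_labor = 3, y_glaze = 9.5.
plates enters the basis when its profit ≥ yᵀa₃ = 3·2 + 9.5·4 = 44.

44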